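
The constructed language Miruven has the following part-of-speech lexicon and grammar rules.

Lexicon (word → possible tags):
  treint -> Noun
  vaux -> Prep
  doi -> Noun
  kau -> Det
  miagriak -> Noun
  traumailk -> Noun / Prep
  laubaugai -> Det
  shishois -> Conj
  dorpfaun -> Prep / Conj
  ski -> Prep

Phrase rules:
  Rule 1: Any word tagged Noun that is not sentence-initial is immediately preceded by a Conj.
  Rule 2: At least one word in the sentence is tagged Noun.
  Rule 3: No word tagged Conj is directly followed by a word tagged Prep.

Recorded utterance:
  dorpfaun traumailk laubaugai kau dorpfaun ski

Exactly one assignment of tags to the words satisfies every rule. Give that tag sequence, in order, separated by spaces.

Candidates per position — 1:dorpfaun {Prep,Conj}; 2:traumailk {Noun,Prep}; 3:laubaugai {Det}; 4:kau {Det}; 5:dorpfaun {Prep,Conj}; 6:ski {Prep}.
At position 2, choosing Prep makes rule 2 impossible to satisfy; hence Noun.
At position 5, choosing Conj makes rule 3 impossible to satisfy; hence Prep.
At position 1, choosing Prep makes rule 1 impossible to satisfy; hence Conj.
That leaves exactly one tagging: Conj Noun Det Det Prep Prep.
Check: rule 1 holds; rule 2 holds; rule 3 holds.

Conj Noun Det Det Prep Prep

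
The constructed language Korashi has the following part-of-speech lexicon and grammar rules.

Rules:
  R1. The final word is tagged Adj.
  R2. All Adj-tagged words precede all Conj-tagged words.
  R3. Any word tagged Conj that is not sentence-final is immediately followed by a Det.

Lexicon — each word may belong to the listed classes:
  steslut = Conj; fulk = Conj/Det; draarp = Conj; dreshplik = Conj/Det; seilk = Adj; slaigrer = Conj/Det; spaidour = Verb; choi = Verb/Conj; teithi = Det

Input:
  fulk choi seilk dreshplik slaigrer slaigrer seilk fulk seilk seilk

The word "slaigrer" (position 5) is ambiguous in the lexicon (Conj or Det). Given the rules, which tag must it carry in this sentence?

Candidates per position — 1:fulk {Conj,Det}; 2:choi {Verb,Conj}; 3:seilk {Adj}; 4:dreshplik {Conj,Det}; 5:slaigrer {Conj,Det}; 6:slaigrer {Conj,Det}; 7:seilk {Adj}; 8:fulk {Conj,Det}; 9:seilk {Adj}; 10:seilk {Adj}.
If word 1 were Conj, no tagging could satisfy rule 2; so word 1 is Det.
If word 2 were Conj, no tagging could satisfy rule 2; so word 2 is Verb.
If word 4 were Conj, no tagging could satisfy rule 2; so word 4 is Det.
If word 5 were Conj, no tagging could satisfy rule 2; so word 5 is Det.
If word 6 were Conj, no tagging could satisfy rule 2; so word 6 is Det.
If word 8 were Conj, no tagging could satisfy rule 2; so word 8 is Det.
The unique satisfying tagging is: Det Verb Adj Det Det Det Adj Det Adj Adj.
Check: rule 1 satisfied; rule 2 satisfied; rule 3 satisfied.

Det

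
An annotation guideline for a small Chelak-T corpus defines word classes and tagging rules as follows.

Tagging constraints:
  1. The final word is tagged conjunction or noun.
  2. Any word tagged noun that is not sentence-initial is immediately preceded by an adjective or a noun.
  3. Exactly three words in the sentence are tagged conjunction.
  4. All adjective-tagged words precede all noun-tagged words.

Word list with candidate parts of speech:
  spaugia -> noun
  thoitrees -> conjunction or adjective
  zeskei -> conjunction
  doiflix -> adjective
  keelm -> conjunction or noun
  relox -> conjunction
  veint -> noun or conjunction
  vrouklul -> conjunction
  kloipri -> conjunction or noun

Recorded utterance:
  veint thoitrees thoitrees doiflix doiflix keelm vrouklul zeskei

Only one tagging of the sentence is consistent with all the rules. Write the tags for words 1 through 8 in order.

conjunction adjective adjective adjective adjective noun conjunction conjunction

Candidates per position — 1:veint {noun,conjunction}; 2:thoitrees {conjunction,adjective}; 3:thoitrees {conjunction,adjective}; 4:doiflix {adjective}; 5:doiflix {adjective}; 6:keelm {conjunction,noun}; 7:vrouklul {conjunction}; 8:zeskei {conjunction}.
Position 1: tagging it noun would leave rule 4 unsatisfiable, so it must be conjunction.
Position 2: tagging it conjunction would leave rule 3 unsatisfiable, so it must be adjective.
Position 3: tagging it conjunction would leave rule 3 unsatisfiable, so it must be adjective.
Position 6: tagging it conjunction would leave rule 3 unsatisfiable, so it must be noun.
So the tagging must be: conjunction adjective adjective adjective adjective noun conjunction conjunction.
Check: rule 1 ok; rule 2 ok; rule 3 ok; rule 4 ok.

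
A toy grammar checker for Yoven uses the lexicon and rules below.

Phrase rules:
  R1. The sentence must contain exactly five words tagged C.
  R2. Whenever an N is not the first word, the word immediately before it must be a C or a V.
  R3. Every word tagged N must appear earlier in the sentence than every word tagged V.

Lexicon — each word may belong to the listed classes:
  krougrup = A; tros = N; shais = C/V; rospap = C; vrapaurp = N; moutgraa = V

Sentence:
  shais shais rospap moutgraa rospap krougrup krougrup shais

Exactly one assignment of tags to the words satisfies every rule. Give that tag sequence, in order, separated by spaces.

Candidates per position — 1:shais {C,V}; 2:shais {C,V}; 3:rospap {C}; 4:moutgraa {V}; 5:rospap {C}; 6:krougrup {A}; 7:krougrup {A}; 8:shais {C,V}.
Position 1: V is ruled out by rule 1; that leaves C.
Position 2: V is ruled out by rule 1; that leaves C.
Position 8: V is ruled out by rule 1; that leaves C.
So the tagging must be: C C C V C A A C.
Rule-by-rule: rule 1 holds; rule 2 holds; rule 3 holds.

C C C V C A A C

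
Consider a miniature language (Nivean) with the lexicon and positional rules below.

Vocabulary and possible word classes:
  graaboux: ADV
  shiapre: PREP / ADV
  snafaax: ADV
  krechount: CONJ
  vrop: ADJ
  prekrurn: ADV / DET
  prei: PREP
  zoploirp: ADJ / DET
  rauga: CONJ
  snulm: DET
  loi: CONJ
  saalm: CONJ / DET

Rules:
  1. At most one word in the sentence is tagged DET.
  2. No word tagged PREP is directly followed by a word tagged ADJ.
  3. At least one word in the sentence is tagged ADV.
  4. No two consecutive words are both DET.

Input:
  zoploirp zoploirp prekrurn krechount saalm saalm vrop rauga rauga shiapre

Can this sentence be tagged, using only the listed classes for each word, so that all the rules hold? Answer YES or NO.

YES

Candidates per position — 1:zoploirp {ADJ,DET}; 2:zoploirp {ADJ,DET}; 3:prekrurn {ADV,DET}; 4:krechount {CONJ}; 5:saalm {CONJ,DET}; 6:saalm {CONJ,DET}; 7:vrop {ADJ}; 8:rauga {CONJ}; 9:rauga {CONJ}; 10:shiapre {PREP,ADV}.
One satisfying assignment: ADJ ADJ ADV CONJ DET CONJ ADJ CONJ CONJ PREP.
Verifying each rule — rule 1 satisfied; rule 2 satisfied; rule 3 satisfied; rule 4 satisfied.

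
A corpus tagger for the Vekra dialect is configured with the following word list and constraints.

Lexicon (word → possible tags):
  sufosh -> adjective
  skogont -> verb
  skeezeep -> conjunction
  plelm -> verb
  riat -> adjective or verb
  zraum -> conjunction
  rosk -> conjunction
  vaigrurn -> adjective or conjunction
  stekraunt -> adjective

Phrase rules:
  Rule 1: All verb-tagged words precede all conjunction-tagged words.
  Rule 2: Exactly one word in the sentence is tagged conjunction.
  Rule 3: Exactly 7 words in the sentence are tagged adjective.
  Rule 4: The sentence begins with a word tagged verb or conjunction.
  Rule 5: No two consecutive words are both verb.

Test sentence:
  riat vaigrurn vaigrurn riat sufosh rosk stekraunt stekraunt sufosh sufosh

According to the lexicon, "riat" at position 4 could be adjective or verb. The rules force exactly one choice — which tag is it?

Candidates per position — 1:riat {adjective,verb}; 2:vaigrurn {adjective,conjunction}; 3:vaigrurn {adjective,conjunction}; 4:riat {adjective,verb}; 5:sufosh {adjective}; 6:rosk {conjunction}; 7:stekraunt {adjective}; 8:stekraunt {adjective}; 9:sufosh {adjective}; 10:sufosh {adjective}.
If word 1 were adjective, no tagging could satisfy rule 4; so word 1 is verb.
If word 2 were conjunction, no tagging could satisfy rule 2; so word 2 is adjective.
If word 3 were conjunction, no tagging could satisfy rule 2; so word 3 is adjective.
If word 4 were adjective, no tagging could satisfy rule 3; so word 4 is verb.
So the tagging must be: verb adjective adjective verb adjective conjunction adjective adjective adjective adjective.
Checking: rule 1 ok; rule 2 ok; rule 3 ok; rule 4 ok; rule 5 ok.

verb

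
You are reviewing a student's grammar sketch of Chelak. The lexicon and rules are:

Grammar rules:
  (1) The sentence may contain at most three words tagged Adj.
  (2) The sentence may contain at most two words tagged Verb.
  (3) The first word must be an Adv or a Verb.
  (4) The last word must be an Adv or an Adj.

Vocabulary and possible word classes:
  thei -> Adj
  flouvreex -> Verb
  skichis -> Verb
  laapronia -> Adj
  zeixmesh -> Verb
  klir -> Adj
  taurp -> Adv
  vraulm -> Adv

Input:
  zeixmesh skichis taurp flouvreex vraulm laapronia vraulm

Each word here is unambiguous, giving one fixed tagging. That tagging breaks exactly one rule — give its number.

Fixed tagging: Verb Verb Adv Verb Adv Adj Adv.
Checking each rule: R1 ok, R2 fails, R3 ok, R4 ok.
Only rule 2 fails.

2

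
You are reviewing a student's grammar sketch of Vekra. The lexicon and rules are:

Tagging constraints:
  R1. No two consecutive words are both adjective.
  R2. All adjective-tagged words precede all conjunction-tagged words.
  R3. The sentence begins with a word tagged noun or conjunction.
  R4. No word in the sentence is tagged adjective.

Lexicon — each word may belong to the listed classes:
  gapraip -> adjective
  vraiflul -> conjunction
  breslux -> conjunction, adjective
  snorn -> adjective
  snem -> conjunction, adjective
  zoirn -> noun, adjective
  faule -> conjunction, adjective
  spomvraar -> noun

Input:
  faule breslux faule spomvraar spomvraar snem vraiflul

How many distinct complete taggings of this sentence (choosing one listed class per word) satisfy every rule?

1

Candidates per position — 1:faule {conjunction,adjective}; 2:breslux {conjunction,adjective}; 3:faule {conjunction,adjective}; 4:spomvraar {noun}; 5:spomvraar {noun}; 6:snem {conjunction,adjective}; 7:vraiflul {conjunction}.
There are 16 candidate sequences in total.
The sequences that satisfy every rule: conjunction conjunction conjunction noun noun conjunction conjunction.
Count = 1.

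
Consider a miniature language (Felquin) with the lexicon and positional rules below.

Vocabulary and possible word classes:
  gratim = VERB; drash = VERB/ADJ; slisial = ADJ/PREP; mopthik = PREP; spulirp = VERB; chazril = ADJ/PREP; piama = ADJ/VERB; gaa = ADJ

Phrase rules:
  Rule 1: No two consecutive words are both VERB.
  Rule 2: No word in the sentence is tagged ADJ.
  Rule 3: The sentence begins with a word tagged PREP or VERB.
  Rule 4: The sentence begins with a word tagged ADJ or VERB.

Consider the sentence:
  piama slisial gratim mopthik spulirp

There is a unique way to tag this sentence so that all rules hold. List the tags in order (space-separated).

Candidates per position — 1:piama {ADJ,VERB}; 2:slisial {ADJ,PREP}; 3:gratim {VERB}; 4:mopthik {PREP}; 5:spulirp {VERB}.
Word 1 cannot be ADJ — rule 2 would then fail for every completion. It is VERB.
Word 2 cannot be ADJ — rule 2 would then fail for every completion. It is PREP.
That leaves exactly one tagging: VERB PREP VERB PREP VERB.
Check: rule 1 satisfied; rule 2 satisfied; rule 3 satisfied; rule 4 satisfied.

VERB PREP VERB PREP VERB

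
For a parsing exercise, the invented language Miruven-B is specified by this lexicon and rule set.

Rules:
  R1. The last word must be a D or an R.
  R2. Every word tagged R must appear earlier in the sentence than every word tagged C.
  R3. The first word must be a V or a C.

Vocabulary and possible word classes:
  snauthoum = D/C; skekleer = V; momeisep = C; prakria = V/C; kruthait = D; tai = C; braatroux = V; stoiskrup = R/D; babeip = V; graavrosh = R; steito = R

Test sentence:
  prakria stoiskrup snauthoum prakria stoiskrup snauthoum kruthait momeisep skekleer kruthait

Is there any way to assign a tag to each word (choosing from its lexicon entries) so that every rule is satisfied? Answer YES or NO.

YES

Candidates per position — 1:prakria {V,C}; 2:stoiskrup {R,D}; 3:snauthoum {D,C}; 4:prakria {V,C}; 5:stoiskrup {R,D}; 6:snauthoum {D,C}; 7:kruthait {D}; 8:momeisep {C}; 9:skekleer {V}; 10:kruthait {D}.
One satisfying assignment: V R D C D C D C V D.
Verifying each rule — rule 1 ✓; rule 2 ✓; rule 3 ✓.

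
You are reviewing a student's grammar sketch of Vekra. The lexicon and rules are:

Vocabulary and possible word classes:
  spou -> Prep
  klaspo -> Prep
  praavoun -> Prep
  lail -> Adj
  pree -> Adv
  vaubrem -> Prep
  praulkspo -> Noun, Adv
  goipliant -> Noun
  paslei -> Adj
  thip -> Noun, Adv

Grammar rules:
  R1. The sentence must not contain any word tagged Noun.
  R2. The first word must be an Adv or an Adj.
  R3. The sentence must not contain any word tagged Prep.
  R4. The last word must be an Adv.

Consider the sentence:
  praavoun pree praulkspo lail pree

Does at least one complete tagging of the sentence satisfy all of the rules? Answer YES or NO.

Candidates per position — 1:praavoun {Prep}; 2:pree {Adv}; 3:praulkspo {Noun,Adv}; 4:lail {Adj}; 5:pree {Adv}.
Rule 2 cannot be satisfied by any choice of tags from the lexicon.
So there is no consistent tagging.

NO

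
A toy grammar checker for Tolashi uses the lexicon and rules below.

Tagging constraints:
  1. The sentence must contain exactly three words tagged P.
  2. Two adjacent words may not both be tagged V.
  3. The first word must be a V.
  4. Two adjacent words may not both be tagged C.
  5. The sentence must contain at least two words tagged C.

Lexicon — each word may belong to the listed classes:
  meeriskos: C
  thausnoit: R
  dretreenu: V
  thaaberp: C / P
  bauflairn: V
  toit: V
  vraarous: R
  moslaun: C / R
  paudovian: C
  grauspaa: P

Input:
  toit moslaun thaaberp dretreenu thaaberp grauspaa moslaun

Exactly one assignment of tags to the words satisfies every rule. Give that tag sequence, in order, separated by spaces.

V C P V P P C

Candidates per position — 1:toit {V}; 2:moslaun {C,R}; 3:thaaberp {C,P}; 4:dretreenu {V}; 5:thaaberp {C,P}; 6:grauspaa {P}; 7:moslaun {C,R}.
Position 3: tagging it C would leave rule 1 unsatisfiable, so it must be P.
Position 5: tagging it C would leave rule 1 unsatisfiable, so it must be P.
Position 7: tagging it R would leave rule 5 unsatisfiable, so it must be C.
Position 2: tagging it R would leave rule 5 unsatisfiable, so it must be C.
The unique satisfying tagging is: V C P V P P C.
Verifying each rule — rule 1 satisfied; rule 2 satisfied; rule 3 satisfied; rule 4 satisfied; rule 5 satisfied.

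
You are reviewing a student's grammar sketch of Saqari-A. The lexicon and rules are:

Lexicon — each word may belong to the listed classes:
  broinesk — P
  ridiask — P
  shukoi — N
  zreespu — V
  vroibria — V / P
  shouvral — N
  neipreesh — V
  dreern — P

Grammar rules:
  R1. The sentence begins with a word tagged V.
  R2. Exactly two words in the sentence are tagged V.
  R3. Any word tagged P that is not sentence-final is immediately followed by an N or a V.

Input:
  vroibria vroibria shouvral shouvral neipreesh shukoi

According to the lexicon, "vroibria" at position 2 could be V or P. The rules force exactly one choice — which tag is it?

Candidates per position — 1:vroibria {V,P}; 2:vroibria {V,P}; 3:shouvral {N}; 4:shouvral {N}; 5:neipreesh {V}; 6:shukoi {N}.
At position 1, choosing P makes rule 1 impossible to satisfy; hence V.
At position 2, choosing V makes rule 2 impossible to satisfy; hence P.
The unique satisfying tagging is: V P N N V N.
Checking: rule 1 satisfied; rule 2 satisfied; rule 3 satisfied.

P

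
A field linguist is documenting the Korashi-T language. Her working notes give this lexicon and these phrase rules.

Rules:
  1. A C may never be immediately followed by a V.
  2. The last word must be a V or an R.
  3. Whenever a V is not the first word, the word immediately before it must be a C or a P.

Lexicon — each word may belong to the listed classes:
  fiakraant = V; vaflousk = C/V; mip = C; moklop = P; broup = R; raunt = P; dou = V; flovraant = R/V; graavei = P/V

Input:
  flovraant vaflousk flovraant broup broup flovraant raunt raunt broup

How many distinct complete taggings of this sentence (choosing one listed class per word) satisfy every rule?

Candidates per position — 1:flovraant {R,V}; 2:vaflousk {C,V}; 3:flovraant {R,V}; 4:broup {R}; 5:broup {R}; 6:flovraant {R,V}; 7:raunt {P}; 8:raunt {P}; 9:broup {R}.
There are 16 candidate sequences in total.
The sequences that satisfy every rule: R C R R R R P P R; V C R R R R P P R.
Count = 2.

2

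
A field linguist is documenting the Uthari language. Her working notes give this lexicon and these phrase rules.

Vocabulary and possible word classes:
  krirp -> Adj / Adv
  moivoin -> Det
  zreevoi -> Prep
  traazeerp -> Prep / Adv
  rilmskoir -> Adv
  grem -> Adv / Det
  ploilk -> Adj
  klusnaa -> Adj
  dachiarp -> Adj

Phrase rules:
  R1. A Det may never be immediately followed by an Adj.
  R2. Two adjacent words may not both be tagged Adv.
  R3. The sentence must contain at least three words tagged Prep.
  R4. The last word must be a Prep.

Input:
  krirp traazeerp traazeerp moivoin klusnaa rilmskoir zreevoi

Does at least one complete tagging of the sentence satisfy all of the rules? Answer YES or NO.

Candidates per position — 1:krirp {Adj,Adv}; 2:traazeerp {Prep,Adv}; 3:traazeerp {Prep,Adv}; 4:moivoin {Det}; 5:klusnaa {Adj}; 6:rilmskoir {Adv}; 7:zreevoi {Prep}.
Rule 1 cannot be satisfied by any choice of tags from the lexicon.
So there is no consistent tagging.

NO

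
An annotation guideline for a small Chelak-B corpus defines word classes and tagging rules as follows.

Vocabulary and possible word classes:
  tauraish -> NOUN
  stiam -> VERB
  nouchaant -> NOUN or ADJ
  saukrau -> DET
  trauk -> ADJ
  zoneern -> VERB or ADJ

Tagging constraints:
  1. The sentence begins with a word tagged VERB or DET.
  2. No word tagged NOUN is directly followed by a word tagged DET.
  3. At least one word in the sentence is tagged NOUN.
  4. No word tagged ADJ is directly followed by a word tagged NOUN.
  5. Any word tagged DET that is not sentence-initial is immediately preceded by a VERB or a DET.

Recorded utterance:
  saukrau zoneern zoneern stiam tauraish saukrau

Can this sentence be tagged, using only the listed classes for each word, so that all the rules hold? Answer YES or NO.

NO

Candidates per position — 1:saukrau {DET}; 2:zoneern {VERB,ADJ}; 3:zoneern {VERB,ADJ}; 4:stiam {VERB}; 5:tauraish {NOUN}; 6:saukrau {DET}.
Rule 2 cannot be satisfied by any choice of tags from the lexicon.
So there is no consistent tagging.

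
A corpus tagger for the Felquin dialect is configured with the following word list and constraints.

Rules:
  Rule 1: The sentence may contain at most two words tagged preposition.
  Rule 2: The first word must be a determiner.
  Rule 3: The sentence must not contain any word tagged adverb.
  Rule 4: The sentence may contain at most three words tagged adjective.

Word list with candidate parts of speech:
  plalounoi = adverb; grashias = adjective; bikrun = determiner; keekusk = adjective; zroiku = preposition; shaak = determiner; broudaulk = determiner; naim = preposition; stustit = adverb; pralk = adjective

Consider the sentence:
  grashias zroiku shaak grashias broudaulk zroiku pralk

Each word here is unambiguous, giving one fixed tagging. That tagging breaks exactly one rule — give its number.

Fixed tagging: adjective preposition determiner adjective determiner preposition adjective.
Rule check: R1 holds, R2 violated, R3 holds, R4 holds.
Only rule 2 fails.

2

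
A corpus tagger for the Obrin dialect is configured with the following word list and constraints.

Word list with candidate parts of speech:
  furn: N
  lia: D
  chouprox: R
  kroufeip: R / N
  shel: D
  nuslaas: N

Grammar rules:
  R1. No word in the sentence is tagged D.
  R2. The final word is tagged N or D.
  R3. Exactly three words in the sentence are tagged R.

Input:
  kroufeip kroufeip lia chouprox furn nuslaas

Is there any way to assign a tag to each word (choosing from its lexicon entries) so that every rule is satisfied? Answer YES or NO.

NO

Candidates per position — 1:kroufeip {R,N}; 2:kroufeip {R,N}; 3:lia {D}; 4:chouprox {R}; 5:furn {N}; 6:nuslaas {N}.
Rule 1 cannot be satisfied by any choice of tags from the lexicon.
So there is no consistent tagging.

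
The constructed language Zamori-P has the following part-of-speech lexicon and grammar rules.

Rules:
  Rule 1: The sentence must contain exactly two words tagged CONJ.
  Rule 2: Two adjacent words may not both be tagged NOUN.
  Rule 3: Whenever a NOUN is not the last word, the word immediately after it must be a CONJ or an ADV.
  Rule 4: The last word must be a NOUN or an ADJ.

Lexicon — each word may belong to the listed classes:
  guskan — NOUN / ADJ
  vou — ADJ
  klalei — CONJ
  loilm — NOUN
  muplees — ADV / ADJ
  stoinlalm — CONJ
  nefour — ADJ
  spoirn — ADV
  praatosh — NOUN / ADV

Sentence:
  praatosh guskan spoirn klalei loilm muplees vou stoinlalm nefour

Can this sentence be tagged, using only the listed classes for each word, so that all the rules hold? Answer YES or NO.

Candidates per position — 1:praatosh {NOUN,ADV}; 2:guskan {NOUN,ADJ}; 3:spoirn {ADV}; 4:klalei {CONJ}; 5:loilm {NOUN}; 6:muplees {ADV,ADJ}; 7:vou {ADJ}; 8:stoinlalm {CONJ}; 9:nefour {ADJ}.
One satisfying assignment: ADV ADJ ADV CONJ NOUN ADV ADJ CONJ ADJ.
Verifying each rule — rule 1 satisfied; rule 2 satisfied; rule 3 satisfied; rule 4 satisfied.

YES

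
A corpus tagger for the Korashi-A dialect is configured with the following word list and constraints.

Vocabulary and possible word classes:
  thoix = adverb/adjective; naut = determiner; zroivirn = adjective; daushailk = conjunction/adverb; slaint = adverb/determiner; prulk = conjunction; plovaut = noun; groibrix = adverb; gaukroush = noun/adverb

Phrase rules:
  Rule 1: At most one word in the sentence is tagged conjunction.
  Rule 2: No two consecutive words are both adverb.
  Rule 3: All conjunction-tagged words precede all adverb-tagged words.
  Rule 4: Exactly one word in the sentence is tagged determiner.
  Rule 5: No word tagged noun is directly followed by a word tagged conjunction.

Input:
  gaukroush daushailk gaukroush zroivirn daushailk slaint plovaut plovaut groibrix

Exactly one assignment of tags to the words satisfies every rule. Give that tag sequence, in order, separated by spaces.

noun adverb noun adjective adverb determiner noun noun adverb

Candidates per position — 1:gaukroush {noun,adverb}; 2:daushailk {conjunction,adverb}; 3:gaukroush {noun,adverb}; 4:zroivirn {adjective}; 5:daushailk {conjunction,adverb}; 6:slaint {adverb,determiner}; 7:plovaut {noun}; 8:plovaut {noun}; 9:groibrix {adverb}.
Word 6 cannot be adverb — rule 4 would then fail for every completion. It is determiner.
The remaining ambiguous positions (1, 2, 3, 5) are resolved jointly — only one combination satisfies every rule.
So the tagging must be: noun adverb noun adjective adverb determiner noun noun adverb.
Rule-by-rule: rule 1 satisfied; rule 2 satisfied; rule 3 satisfied; rule 4 satisfied; rule 5 satisfied.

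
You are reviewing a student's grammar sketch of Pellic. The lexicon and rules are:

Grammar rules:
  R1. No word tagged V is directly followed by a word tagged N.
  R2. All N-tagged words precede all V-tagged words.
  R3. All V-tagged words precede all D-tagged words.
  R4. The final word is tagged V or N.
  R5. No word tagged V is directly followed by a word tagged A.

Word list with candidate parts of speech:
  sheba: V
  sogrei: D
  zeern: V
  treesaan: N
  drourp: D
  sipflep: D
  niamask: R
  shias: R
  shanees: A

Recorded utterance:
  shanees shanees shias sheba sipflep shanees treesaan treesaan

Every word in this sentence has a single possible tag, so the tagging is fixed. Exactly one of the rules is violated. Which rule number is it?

Fixed tagging: A A R V D A N N.
Checking each rule: R1 pass, R2 fail, R3 pass, R4 pass, R5 pass.
Only rule 2 fails.

2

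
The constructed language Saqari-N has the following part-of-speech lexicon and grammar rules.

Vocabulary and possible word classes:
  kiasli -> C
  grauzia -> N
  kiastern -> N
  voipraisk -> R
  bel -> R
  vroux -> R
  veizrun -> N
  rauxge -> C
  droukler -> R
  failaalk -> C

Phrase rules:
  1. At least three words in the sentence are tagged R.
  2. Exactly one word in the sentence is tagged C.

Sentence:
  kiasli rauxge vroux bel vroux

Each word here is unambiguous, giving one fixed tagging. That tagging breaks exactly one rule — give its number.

Fixed tagging: C C R R R.
Rule check: R1 ✓, R2 ✗.
Only rule 2 fails.

2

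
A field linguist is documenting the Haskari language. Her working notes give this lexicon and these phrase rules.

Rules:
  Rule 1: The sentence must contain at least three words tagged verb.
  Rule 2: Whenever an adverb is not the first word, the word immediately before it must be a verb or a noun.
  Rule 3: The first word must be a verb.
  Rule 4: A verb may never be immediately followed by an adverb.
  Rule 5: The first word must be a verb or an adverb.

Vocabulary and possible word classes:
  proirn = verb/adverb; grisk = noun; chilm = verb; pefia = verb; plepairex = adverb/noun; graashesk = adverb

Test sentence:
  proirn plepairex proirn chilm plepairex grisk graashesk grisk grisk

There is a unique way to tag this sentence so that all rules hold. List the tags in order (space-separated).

Candidates per position — 1:proirn {verb,adverb}; 2:plepairex {adverb,noun}; 3:proirn {verb,adverb}; 4:chilm {verb}; 5:plepairex {adverb,noun}; 6:grisk {noun}; 7:graashesk {adverb}; 8:grisk {noun}; 9:grisk {noun}.
At position 1, choosing adverb makes rule 1 impossible to satisfy; hence verb.
At position 2, choosing adverb makes rule 4 impossible to satisfy; hence noun.
At position 3, choosing adverb makes rule 1 impossible to satisfy; hence verb.
At position 5, choosing adverb makes rule 4 impossible to satisfy; hence noun.
The only consistent sequence is: verb noun verb verb noun noun adverb noun noun.
Verifying each rule — rule 1 satisfied; rule 2 satisfied; rule 3 satisfied; rule 4 satisfied; rule 5 satisfied.

verb noun verb verb noun noun adverb noun noun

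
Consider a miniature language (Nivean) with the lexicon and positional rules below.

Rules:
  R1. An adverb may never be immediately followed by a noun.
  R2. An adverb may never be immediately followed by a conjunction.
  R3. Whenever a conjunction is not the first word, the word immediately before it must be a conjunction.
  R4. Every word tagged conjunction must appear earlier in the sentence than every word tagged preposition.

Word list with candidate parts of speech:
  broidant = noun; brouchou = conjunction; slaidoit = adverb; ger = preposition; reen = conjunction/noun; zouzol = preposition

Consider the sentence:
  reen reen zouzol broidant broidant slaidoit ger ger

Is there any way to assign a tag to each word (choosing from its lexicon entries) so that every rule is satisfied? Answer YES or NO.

YES

Candidates per position — 1:reen {conjunction,noun}; 2:reen {conjunction,noun}; 3:zouzol {preposition}; 4:broidant {noun}; 5:broidant {noun}; 6:slaidoit {adverb}; 7:ger {preposition}; 8:ger {preposition}.
One satisfying assignment: conjunction conjunction preposition noun noun adverb preposition preposition.
Checking: rule 1 satisfied; rule 2 satisfied; rule 3 satisfied; rule 4 satisfied.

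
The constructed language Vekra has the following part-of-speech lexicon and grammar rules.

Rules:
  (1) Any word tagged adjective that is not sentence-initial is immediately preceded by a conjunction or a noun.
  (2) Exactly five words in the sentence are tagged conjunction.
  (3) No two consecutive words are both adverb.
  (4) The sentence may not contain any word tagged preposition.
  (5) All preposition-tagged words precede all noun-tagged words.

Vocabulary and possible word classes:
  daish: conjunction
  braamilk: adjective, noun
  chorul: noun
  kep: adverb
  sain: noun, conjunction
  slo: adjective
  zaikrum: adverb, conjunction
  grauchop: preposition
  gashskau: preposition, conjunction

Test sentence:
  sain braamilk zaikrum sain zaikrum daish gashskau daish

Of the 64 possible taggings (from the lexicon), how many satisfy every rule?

Candidates per position — 1:sain {noun,conjunction}; 2:braamilk {adjective,noun}; 3:zaikrum {adverb,conjunction}; 4:sain {noun,conjunction}; 5:zaikrum {adverb,conjunction}; 6:daish {conjunction}; 7:gashskau {preposition,conjunction}; 8:daish {conjunction}.
There are 64 candidate sequences in total.
Checking each against the rules leaves 12 sequences.
Count = 12.

12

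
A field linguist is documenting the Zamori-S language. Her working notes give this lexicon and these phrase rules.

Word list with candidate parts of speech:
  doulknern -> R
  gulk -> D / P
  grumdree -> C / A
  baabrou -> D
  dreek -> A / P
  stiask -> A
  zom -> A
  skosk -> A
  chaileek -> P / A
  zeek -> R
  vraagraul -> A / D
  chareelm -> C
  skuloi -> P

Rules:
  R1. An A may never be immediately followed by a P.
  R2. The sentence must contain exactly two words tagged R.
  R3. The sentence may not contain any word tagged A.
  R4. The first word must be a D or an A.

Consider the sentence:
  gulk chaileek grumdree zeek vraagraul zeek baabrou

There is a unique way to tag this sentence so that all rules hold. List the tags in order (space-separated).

Candidates per position — 1:gulk {D,P}; 2:chaileek {P,A}; 3:grumdree {C,A}; 4:zeek {R}; 5:vraagraul {A,D}; 6:zeek {R}; 7:baabrou {D}.
At position 1, choosing P makes rule 4 impossible to satisfy; hence D.
At position 2, choosing A makes rule 3 impossible to satisfy; hence P.
At position 3, choosing A makes rule 3 impossible to satisfy; hence C.
At position 5, choosing A makes rule 3 impossible to satisfy; hence D.
So the tagging must be: D P C R D R D.
Check: rule 1 ok; rule 2 ok; rule 3 ok; rule 4 ok.

D P C R D R D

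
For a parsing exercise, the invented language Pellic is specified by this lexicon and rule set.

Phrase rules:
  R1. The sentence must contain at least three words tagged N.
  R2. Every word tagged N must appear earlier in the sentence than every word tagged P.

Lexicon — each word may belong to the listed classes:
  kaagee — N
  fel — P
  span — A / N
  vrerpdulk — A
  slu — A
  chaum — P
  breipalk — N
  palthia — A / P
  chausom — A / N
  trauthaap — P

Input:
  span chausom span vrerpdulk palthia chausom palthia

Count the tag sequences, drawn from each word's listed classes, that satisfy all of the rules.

12

Candidates per position — 1:span {A,N}; 2:chausom {A,N}; 3:span {A,N}; 4:vrerpdulk {A}; 5:palthia {A,P}; 6:chausom {A,N}; 7:palthia {A,P}.
There are 64 candidate sequences in total.
Checking each against the rules leaves 12 sequences.
Count = 12.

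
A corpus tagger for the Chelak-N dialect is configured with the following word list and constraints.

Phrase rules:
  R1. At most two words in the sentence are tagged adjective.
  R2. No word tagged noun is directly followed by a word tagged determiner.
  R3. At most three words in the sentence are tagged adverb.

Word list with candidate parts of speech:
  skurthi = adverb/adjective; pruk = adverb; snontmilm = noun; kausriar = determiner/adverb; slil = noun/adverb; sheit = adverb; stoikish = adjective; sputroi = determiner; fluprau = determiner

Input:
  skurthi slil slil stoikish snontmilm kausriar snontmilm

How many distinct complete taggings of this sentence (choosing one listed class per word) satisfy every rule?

Candidates per position — 1:skurthi {adverb,adjective}; 2:slil {noun,adverb}; 3:slil {noun,adverb}; 4:stoikish {adjective}; 5:snontmilm {noun}; 6:kausriar {determiner,adverb}; 7:snontmilm {noun}.
There are 16 candidate sequences in total.
Checking each against the rules leaves 7 sequences.
Count = 7.

7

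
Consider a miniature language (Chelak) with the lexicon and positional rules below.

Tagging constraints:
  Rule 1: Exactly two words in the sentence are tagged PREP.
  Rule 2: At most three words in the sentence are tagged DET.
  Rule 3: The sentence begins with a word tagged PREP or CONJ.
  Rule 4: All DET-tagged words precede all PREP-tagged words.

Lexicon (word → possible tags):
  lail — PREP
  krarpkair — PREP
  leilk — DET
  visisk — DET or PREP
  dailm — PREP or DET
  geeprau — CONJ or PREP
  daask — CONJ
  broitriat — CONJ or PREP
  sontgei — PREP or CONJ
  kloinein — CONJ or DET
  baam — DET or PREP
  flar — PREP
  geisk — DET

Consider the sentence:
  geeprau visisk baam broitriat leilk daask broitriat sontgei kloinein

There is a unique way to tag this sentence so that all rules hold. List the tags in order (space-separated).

Candidates per position — 1:geeprau {CONJ,PREP}; 2:visisk {DET,PREP}; 3:baam {DET,PREP}; 4:broitriat {CONJ,PREP}; 5:leilk {DET}; 6:daask {CONJ}; 7:broitriat {CONJ,PREP}; 8:sontgei {PREP,CONJ}; 9:kloinein {CONJ,DET}.
At position 1, choosing PREP makes rule 4 impossible to satisfy; hence CONJ.
At position 2, choosing PREP makes rule 4 impossible to satisfy; hence DET.
At position 3, choosing PREP makes rule 4 impossible to satisfy; hence DET.
At position 4, choosing PREP makes rule 4 impossible to satisfy; hence CONJ.
At position 7, choosing CONJ makes rule 1 impossible to satisfy; hence PREP.
At position 8, choosing CONJ makes rule 1 impossible to satisfy; hence PREP.
At position 9, choosing DET makes rule 2 impossible to satisfy; hence CONJ.
That leaves exactly one tagging: CONJ DET DET CONJ DET CONJ PREP PREP CONJ.
Checking: rule 1 ok; rule 2 ok; rule 3 ok; rule 4 ok.

CONJ DET DET CONJ DET CONJ PREP PREP CONJ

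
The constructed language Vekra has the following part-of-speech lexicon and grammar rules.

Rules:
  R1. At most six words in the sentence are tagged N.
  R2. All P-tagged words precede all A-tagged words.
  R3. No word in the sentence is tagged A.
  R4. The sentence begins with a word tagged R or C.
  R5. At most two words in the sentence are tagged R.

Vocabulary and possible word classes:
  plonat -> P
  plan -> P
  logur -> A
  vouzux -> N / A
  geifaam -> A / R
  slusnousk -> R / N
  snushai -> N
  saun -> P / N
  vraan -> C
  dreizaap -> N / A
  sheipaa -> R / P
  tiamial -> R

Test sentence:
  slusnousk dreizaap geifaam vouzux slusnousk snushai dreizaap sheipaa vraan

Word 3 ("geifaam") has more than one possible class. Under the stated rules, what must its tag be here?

R

Candidates per position — 1:slusnousk {R,N}; 2:dreizaap {N,A}; 3:geifaam {A,R}; 4:vouzux {N,A}; 5:slusnousk {R,N}; 6:snushai {N}; 7:dreizaap {N,A}; 8:sheipaa {R,P}; 9:vraan {C}.
Position 1: tagging it N would leave rule 4 unsatisfiable, so it must be R.
Position 2: tagging it A would leave rule 3 unsatisfiable, so it must be N.
Position 3: tagging it A would leave rule 3 unsatisfiable, so it must be R.
Position 4: tagging it A would leave rule 3 unsatisfiable, so it must be N.
Position 5: tagging it R would leave rule 5 unsatisfiable, so it must be N.
Position 7: tagging it A would leave rule 3 unsatisfiable, so it must be N.
Position 8: tagging it R would leave rule 5 unsatisfiable, so it must be P.
That leaves exactly one tagging: R N R N N N N P C.
Verifying each rule — rule 1 ok; rule 2 ok; rule 3 ok; rule 4 ok; rule 5 ok.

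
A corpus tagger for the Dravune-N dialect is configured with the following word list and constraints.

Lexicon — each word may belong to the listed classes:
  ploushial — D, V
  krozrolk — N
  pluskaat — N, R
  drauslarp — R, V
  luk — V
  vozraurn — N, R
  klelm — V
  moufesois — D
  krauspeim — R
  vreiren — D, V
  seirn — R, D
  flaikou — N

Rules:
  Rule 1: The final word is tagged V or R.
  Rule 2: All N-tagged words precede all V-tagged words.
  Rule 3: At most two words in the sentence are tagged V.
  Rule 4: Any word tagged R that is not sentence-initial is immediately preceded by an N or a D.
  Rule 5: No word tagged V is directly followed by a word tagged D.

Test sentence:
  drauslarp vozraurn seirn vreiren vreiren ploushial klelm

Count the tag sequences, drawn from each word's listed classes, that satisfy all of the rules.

4

Candidates per position — 1:drauslarp {R,V}; 2:vozraurn {N,R}; 3:seirn {R,D}; 4:vreiren {D,V}; 5:vreiren {D,V}; 6:ploushial {D,V}; 7:klelm {V}.
There are 64 candidate sequences in total.
The sequences that satisfy every rule: R N R D D D V; R N R D D V V; R N D D D D V; R N D D D V V.
Count = 4.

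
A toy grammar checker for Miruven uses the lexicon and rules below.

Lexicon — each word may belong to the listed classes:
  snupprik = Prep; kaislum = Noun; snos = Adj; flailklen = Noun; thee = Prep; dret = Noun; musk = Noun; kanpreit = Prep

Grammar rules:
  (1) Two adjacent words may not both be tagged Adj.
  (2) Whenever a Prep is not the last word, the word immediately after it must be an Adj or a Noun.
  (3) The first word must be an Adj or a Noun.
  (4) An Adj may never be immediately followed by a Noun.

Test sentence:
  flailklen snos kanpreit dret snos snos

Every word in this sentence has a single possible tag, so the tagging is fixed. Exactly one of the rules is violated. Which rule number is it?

Fixed tagging: Noun Adj Prep Noun Adj Adj.
Checking each rule: R1 fails, R2 ok, R3 ok, R4 ok.
Only rule 1 fails.

1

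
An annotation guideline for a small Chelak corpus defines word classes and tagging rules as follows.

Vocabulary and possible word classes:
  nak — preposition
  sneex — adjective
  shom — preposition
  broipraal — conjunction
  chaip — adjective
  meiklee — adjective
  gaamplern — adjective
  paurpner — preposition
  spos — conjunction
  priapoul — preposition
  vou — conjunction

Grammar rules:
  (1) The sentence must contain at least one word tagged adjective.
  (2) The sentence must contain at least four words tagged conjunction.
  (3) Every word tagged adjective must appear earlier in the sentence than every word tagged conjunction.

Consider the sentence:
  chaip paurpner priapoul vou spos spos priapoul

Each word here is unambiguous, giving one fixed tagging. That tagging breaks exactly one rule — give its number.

Fixed tagging: adjective preposition preposition conjunction conjunction conjunction preposition.
Applying the rules: R1 ✓, R2 ✗, R3 ✓.
Only rule 2 fails.

2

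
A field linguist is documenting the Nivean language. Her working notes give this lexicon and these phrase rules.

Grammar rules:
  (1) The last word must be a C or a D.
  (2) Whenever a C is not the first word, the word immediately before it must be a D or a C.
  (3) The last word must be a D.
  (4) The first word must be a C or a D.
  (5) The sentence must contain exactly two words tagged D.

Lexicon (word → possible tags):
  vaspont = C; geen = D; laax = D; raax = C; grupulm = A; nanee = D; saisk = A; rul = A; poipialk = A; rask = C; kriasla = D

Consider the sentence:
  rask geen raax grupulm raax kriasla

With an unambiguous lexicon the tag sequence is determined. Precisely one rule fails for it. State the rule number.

2

Fixed tagging: C D C A C D.
Applying the rules: R1 ok, R2 fails, R3 ok, R4 ok, R5 ok.
Only rule 2 fails.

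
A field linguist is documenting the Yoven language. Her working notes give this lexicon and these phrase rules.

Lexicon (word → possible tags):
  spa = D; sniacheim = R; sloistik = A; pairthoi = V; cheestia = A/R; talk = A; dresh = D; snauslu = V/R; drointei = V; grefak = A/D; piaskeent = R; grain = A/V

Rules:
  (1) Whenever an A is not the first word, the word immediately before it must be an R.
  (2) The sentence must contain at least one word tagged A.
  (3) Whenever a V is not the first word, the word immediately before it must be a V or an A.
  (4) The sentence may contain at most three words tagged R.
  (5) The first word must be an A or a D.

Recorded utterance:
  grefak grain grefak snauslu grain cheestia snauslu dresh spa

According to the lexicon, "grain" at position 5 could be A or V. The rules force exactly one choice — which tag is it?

Candidates per position — 1:grefak {A,D}; 2:grain {A,V}; 3:grefak {A,D}; 4:snauslu {V,R}; 5:grain {A,V}; 6:cheestia {A,R}; 7:snauslu {V,R}; 8:dresh {D}; 9:spa {D}.
Position 2: A is ruled out by rule 1; that leaves V.
Position 3: A is ruled out by rule 1; that leaves D.
Position 4: V is ruled out by rule 3; that leaves R.
Position 5: V is ruled out by rule 3; that leaves A.
Position 6: A is ruled out by rule 1; that leaves R.
Position 7: V is ruled out by rule 3; that leaves R.
Position 1: D is ruled out by rule 3; that leaves A.
The only consistent sequence is: A V D R A R R D D.
Verifying each rule — rule 1 ok; rule 2 ok; rule 3 ok; rule 4 ok; rule 5 ok.

A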